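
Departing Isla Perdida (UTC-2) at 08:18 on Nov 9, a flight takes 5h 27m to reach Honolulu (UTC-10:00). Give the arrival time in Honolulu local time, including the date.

05:45 on November 9

Convert departure to UTC: 08:18 + 2:00 = 10:18 UTC on Nov 9.
Add 5 hours 27 minutes travel time → 15:45 UTC.
Honolulu is UTC−10:00, so local arrival = 15:45 − 10:00 = 05:45 on Nov 9.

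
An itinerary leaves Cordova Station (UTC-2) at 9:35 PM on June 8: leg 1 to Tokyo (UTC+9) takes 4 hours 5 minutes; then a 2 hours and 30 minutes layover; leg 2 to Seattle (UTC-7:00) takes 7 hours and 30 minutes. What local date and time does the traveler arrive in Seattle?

Convert departure to UTC: 9:35 PM + 2:00 = 11:35 PM UTC on Jun 8.
Add 4 hours and 5 minutes leg 1 → 3:40 AM UTC (Jun 9).
Add 2 hours and 30 minutes layover in Tokyo → 6:10 AM UTC.
Add 7 hours and 30 minutes leg 2 → 1:40 PM UTC.
Seattle is UTC−7:00, so local arrival = 1:40 PM − 7:00 = 6:40 AM on Jun 9.

6:40 AM on June 9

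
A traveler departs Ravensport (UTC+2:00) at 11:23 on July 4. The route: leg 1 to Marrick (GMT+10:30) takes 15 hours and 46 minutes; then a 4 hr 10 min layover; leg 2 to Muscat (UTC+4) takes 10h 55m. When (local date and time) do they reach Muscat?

Convert departure to UTC: 11:23 − 2:00 = 09:23 UTC on Jul 4.
Add 15 hours and 46 minutes leg 1 → 01:09 UTC (Jul 5).
Add 4 hours 10 minutes layover in Marrick → 05:19 UTC.
Add 10 hours 55 minutes leg 2 → 16:14 UTC.
Muscat is UTC+4:00, so local arrival = 16:14 + 4:00 = 20:14 on Jul 5.

20:14 on July 5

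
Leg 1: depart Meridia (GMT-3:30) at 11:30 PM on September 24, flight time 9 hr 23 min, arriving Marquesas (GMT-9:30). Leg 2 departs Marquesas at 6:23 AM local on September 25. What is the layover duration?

3 hours 30 minutes

Convert departure to UTC: 11:30 PM + 3:30 = 3:00 AM UTC on Sep 25.
Add 9 hours and 23 minutes flight time → 12:23 PM UTC.
Marquesas is UTC−9:30, so local arrival = 12:23 PM − 9:30 = 2:53 AM on Sep 25.
Layover = 6:23 AM − 2:53 AM = 3 hours 30 minutes.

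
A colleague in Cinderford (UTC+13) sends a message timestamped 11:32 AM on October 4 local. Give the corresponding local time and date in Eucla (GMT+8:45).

7:17 AM on Oct 4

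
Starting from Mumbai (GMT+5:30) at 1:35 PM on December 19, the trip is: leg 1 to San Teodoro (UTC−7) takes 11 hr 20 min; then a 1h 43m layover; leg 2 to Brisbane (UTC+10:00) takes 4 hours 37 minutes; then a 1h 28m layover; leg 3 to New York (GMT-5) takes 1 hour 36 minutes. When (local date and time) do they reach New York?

Convert departure to UTC: 1:35 PM − 5:30 = 8:05 AM UTC on Dec 19.
Add 11 hours 20 minutes leg 1 → 7:25 PM UTC.
Add 1 hour 43 minutes layover in San Teodoro → 9:08 PM UTC.
Add 4 hours and 37 minutes leg 2 → 1:45 AM UTC (Dec 20).
Add 1 hour and 28 minutes layover in Brisbane → 3:13 AM UTC.
Add 1 hour and 36 minutes leg 3 → 4:49 AM UTC.
New York is UTC−5:00, so local arrival = 4:49 AM − 5:00 = 11:49 PM on Dec 19.

11:49 PM on December 19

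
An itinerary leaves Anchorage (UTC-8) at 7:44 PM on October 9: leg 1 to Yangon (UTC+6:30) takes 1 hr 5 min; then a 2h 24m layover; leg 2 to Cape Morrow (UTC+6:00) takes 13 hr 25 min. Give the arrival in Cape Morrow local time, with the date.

Convert departure to UTC: 7:44 PM + 8:00 = 3:44 AM UTC on Oct 10.
Add 1 hour and 5 minutes leg 1 → 4:49 AM UTC.
Add 2 hours 24 minutes layover in Yangon → 7:13 AM UTC.
Add 13 hours and 25 minutes leg 2 → 8:38 PM UTC.
Cape Morrow is UTC+6:00, so local arrival = 8:38 PM + 6:00 = 2:38 AM on Oct 11.

2:38 AM on Oct 11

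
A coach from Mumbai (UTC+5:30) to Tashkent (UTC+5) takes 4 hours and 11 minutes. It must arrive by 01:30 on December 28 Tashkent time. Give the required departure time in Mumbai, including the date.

21:49 on Dec 27

Target arrival in UTC: 01:30 − 5:00 = 20:30 on Dec 27.
Subtract 4 hours and 11 minutes → departure 16:19 UTC on Dec 27.
Mumbai is UTC+5:30: 16:19 + 5:30 = 21:49 on Dec 27.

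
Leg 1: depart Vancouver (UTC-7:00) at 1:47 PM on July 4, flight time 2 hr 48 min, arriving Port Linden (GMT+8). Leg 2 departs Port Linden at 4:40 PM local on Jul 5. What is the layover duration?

9 hours 5 minutes

Convert departure to UTC: 1:47 PM + 7:00 = 8:47 PM UTC on Jul 4.
Add 2 hours and 48 minutes flight time → 11:35 PM UTC.
Port Linden is UTC+8:00, so local arrival = 11:35 PM + 8:00 = 7:35 AM on Jul 5.
Layover = 4:40 PM − 7:35 AM = 9 hours 5 minutes.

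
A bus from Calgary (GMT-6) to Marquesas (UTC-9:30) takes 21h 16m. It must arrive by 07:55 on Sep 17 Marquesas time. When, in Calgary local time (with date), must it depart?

Target arrival in UTC: 07:55 + 9:30 = 17:25 on Sep 17.
Subtract 21 hours 16 minutes → departure 20:09 UTC on Sep 16.
Calgary is UTC−6:00: 20:09 − 6:00 = 14:09 on Sep 16.

14:09 on Sep 16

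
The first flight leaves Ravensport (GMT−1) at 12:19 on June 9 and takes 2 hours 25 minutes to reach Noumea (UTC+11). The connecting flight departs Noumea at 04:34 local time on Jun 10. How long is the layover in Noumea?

Convert departure to UTC: 12:19 + 1:00 = 13:19 UTC on Jun 9.
Add 2 hours 25 minutes flight time → 15:44 UTC.
Noumea is UTC+11:00, so local arrival = 15:44 + 11:00 = 02:44 on Jun 10.
Layover = 04:34 − 02:44 = 1 hour 50 minutes.

1 hour 50 minutes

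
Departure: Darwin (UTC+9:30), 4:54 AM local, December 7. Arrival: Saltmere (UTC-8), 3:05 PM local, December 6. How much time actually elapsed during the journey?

3 hours 41 minutes

Departure in UTC: 4:54 AM − 9:30 = 7:24 PM on Dec 6.
Arrival in UTC: 3:05 PM + 8:00 = 11:05 PM on Dec 6.
Elapsed = 11:05 PM − 7:24 PM = 3 hours 41 minutes.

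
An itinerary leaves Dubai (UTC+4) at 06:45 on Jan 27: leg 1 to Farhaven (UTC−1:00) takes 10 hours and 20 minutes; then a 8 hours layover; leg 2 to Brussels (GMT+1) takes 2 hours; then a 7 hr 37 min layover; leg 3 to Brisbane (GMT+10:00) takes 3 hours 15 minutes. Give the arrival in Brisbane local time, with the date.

19:57 on January 28

Convert departure to UTC: 06:45 − 4:00 = 02:45 UTC on Jan 27.
Add 10 hours 20 minutes leg 1 → 13:05 UTC.
Add 8 hours layover in Farhaven → 21:05 UTC.
Add 2 hours leg 2 → 23:05 UTC.
Add 7 hours and 37 minutes layover in Brussels → 06:42 UTC (Jan 28).
Add 3 hours 15 minutes leg 3 → 09:57 UTC.
Brisbane is UTC+10:00, so local arrival = 09:57 + 10:00 = 19:57 on Jan 28.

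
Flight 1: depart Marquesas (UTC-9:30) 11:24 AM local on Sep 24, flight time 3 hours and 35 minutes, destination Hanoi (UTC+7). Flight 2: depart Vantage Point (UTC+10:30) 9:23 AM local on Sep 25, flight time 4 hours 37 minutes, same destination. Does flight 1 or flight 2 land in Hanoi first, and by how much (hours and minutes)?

Flight 1 in UTC: 11:24 AM + 9:30 = 8:54 PM on Sep 24.
+3 hours and 35 minutes → arrive 12:29 AM UTC on Sep 25.
Flight 2 in UTC: 9:23 AM − 10:30 = 10:53 PM on Sep 24.
+4 hours and 37 minutes → arrive 3:30 AM UTC on Sep 25.
Flight 1 lands earlier by 3 hours 1 minute.

the first, by 3 hours 1 minute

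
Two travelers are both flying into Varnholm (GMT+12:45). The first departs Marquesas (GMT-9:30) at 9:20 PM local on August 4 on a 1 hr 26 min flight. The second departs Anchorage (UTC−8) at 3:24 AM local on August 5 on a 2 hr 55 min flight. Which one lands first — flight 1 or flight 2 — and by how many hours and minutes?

the first, by 6 hours 3 minutes

Flight 1 in UTC: 9:20 PM + 9:30 = 6:50 AM on Aug 5.
+1 hour and 26 minutes → arrive 8:16 AM UTC on Aug 5.
Flight 2 in UTC: 3:24 AM + 8:00 = 11:24 AM on Aug 5.
+2 hours and 55 minutes → arrive 2:19 PM UTC on Aug 5.
Flight 1 lands earlier by 6 hours 3 minutes.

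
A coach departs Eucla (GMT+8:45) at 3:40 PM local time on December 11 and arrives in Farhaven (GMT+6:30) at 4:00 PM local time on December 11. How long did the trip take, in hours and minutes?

2 hours 35 minutes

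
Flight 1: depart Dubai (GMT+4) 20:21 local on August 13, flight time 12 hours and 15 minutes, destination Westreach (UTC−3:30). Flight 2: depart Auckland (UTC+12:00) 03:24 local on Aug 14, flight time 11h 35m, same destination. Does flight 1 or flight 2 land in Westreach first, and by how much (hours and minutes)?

Flight 1 in UTC: 20:21 − 4:00 = 16:21 on Aug 13.
+12 hours and 15 minutes → arrive 04:36 UTC on Aug 14.
Flight 2 in UTC: 03:24 − 12:00 = 15:24 on Aug 13.
+11 hours 35 minutes → arrive 02:59 UTC on Aug 14.
Flight 2 lands earlier by 1 hour 37 minutes.

the second, by 1 hour 37 minutes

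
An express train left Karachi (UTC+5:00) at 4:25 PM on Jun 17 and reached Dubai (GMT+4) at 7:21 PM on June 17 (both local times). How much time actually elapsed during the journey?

Departure in UTC: 4:25 PM − 5:00 = 11:25 AM on Jun 17.
Arrival in UTC: 7:21 PM − 4:00 = 3:21 PM on Jun 17.
Elapsed = 3:21 PM − 11:25 AM = 3 hours 56 minutes.

3 hours 56 minutes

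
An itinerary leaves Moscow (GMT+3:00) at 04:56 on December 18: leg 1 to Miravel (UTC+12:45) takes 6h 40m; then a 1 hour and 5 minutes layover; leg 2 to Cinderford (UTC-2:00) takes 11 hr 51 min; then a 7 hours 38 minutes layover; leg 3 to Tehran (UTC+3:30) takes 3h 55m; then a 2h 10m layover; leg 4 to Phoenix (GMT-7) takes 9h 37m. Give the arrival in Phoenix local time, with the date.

13:52 on Dec 19

Convert departure to UTC: 04:56 − 3:00 = 01:56 UTC on Dec 18.
Add 6 hours 40 minutes leg 1 → 08:36 UTC.
Add 1 hour 5 minutes layover in Miravel → 09:41 UTC.
Add 11 hours and 51 minutes leg 2 → 21:32 UTC.
Add 7 hours and 38 minutes layover in Cinderford → 05:10 UTC (Dec 19).
Add 3 hours and 55 minutes leg 3 → 09:05 UTC.
Add 2 hours 10 minutes layover in Tehran → 11:15 UTC.
Add 9 hours and 37 minutes leg 4 → 20:52 UTC.
Phoenix is UTC−7:00, so local arrival = 20:52 − 7:00 = 13:52 on Dec 19.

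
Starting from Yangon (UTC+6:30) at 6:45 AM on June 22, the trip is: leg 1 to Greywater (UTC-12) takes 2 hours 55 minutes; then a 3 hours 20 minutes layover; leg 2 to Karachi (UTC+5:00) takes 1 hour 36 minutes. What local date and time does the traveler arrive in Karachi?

Convert departure to UTC: 6:45 AM − 6:30 = 12:15 AM UTC on Jun 22.
Add 2 hours 55 minutes leg 1 → 3:10 AM UTC.
Add 3 hours and 20 minutes layover in Greywater → 6:30 AM UTC.
Add 1 hour 36 minutes leg 2 → 8:06 AM UTC.
Karachi is UTC+5:00, so local arrival = 8:06 AM + 5:00 = 1:06 PM on Jun 22.

1:06 PM on June 22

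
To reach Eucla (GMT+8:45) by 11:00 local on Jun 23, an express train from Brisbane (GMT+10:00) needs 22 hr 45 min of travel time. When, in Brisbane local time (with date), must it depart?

13:30 on June 22

Target arrival in UTC: 11:00 − 8:45 = 02:15 on Jun 23.
Subtract 22 hours and 45 minutes → departure 03:30 UTC on Jun 22.
Brisbane is UTC+10:00: 03:30 + 10:00 = 13:30 on Jun 22.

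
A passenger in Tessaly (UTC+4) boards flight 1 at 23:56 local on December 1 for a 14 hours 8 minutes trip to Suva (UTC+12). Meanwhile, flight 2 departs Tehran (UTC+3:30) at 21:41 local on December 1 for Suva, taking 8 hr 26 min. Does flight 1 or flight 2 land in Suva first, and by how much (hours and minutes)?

Flight 1 in UTC: 23:56 − 4:00 = 19:56 on Dec 1.
+14 hours 8 minutes → arrive 10:04 UTC on Dec 2.
Flight 2 in UTC: 21:41 − 3:30 = 18:11 on Dec 1.
+8 hours and 26 minutes → arrive 02:37 UTC on Dec 2.
Flight 2 lands earlier by 7 hours 27 minutes.

the second, by 7 hours 27 minutes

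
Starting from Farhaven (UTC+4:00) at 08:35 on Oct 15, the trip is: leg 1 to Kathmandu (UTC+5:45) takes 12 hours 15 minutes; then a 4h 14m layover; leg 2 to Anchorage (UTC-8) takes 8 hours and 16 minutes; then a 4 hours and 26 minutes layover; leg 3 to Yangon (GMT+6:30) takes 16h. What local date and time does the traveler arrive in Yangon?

08:16 on October 17

Convert departure to UTC: 08:35 − 4:00 = 04:35 UTC on Oct 15.
Add 12 hours 15 minutes leg 1 → 16:50 UTC.
Add 4 hours 14 minutes layover in Kathmandu → 21:04 UTC.
Add 8 hours 16 minutes leg 2 → 05:20 UTC (Oct 16).
Add 4 hours and 26 minutes layover in Anchorage → 09:46 UTC.
Add 16 hours leg 3 → 01:46 UTC (Oct 17).
Yangon is UTC+6:30, so local arrival = 01:46 + 6:30 = 08:16 on Oct 17.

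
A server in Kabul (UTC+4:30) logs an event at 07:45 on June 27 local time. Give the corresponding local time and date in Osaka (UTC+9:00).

In UTC: 07:45 − 4:30 = 03:15 on Jun 27.
Osaka is UTC+9:00: 03:15 + 9:00 = 12:15 on Jun 27.

12:15 on June 27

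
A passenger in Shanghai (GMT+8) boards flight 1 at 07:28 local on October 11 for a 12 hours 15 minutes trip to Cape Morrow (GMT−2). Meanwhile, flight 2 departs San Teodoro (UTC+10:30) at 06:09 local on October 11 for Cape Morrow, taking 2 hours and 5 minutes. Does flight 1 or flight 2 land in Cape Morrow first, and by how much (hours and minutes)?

Flight 1 in UTC: 07:28 − 8:00 = 23:28 on Oct 10.
+12 hours 15 minutes → arrive 11:43 UTC on Oct 11.
Flight 2 in UTC: 06:09 − 10:30 = 19:39 on Oct 10.
+2 hours and 5 minutes → arrive 21:44 UTC on Oct 10.
Flight 2 lands earlier by 13 hours 59 minutes.

the second, by 13 hours 59 minutes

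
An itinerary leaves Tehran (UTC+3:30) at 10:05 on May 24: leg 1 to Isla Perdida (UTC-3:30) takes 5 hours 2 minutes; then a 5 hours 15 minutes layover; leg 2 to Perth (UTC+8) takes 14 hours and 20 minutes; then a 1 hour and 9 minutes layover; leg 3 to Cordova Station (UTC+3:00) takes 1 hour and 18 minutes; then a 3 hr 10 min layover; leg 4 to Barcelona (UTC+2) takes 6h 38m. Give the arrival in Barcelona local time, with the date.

Convert departure to UTC: 10:05 − 3:30 = 06:35 UTC on May 24.
Add 5 hours and 2 minutes leg 1 → 11:37 UTC.
Add 5 hours and 15 minutes layover in Isla Perdida → 16:52 UTC.
Add 14 hours and 20 minutes leg 2 → 07:12 UTC (May 25).
Add 1 hour and 9 minutes layover in Perth → 08:21 UTC.
Add 1 hour 18 minutes leg 3 → 09:39 UTC.
Add 3 hours and 10 minutes layover in Cordova Station → 12:49 UTC.
Add 6 hours 38 minutes leg 4 → 19:27 UTC.
Barcelona is UTC+2:00, so local arrival = 19:27 + 2:00 = 21:27 on May 25.

21:27 on May 25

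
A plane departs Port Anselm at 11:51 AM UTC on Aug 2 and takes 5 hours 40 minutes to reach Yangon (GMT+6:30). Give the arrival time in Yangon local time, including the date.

12:01 AM on August 3

Departure is given in UTC: 11:51 AM on Aug 2.
Add 5 hours and 40 minutes → 5:31 PM UTC.
Yangon is UTC+6:30: 5:31 PM + 6:30 = 12:01 AM on Aug 3.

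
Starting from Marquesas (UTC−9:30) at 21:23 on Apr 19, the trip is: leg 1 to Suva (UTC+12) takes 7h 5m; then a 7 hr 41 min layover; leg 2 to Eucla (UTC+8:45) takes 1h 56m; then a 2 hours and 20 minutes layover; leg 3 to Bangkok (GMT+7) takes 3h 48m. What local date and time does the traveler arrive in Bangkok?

12:43 on April 21

Convert departure to UTC: 21:23 + 9:30 = 06:53 UTC on Apr 20.
Add 7 hours 5 minutes leg 1 → 13:58 UTC.
Add 7 hours and 41 minutes layover in Suva → 21:39 UTC.
Add 1 hour 56 minutes leg 2 → 23:35 UTC.
Add 2 hours 20 minutes layover in Eucla → 01:55 UTC (Apr 21).
Add 3 hours 48 minutes leg 3 → 05:43 UTC.
Bangkok is UTC+7:00, so local arrival = 05:43 + 7:00 = 12:43 on Apr 21.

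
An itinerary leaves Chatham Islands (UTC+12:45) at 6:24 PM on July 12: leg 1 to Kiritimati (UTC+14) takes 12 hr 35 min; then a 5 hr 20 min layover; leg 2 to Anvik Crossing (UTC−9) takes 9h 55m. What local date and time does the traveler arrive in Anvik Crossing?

Convert departure to UTC: 6:24 PM − 12:45 = 5:39 AM UTC on Jul 12.
Add 12 hours and 35 minutes leg 1 → 6:14 PM UTC.
Add 5 hours 20 minutes layover in Kiritimati → 11:34 PM UTC.
Add 9 hours and 55 minutes leg 2 → 9:29 AM UTC (Jul 13).
Anvik Crossing is UTC−9:00, so local arrival = 9:29 AM − 9:00 = 12:29 AM on Jul 13.

12:29 AM on July 13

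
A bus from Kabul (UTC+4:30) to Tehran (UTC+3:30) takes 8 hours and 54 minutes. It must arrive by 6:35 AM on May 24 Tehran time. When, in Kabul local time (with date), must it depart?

10:41 PM on May 23

Target arrival in UTC: 6:35 AM − 3:30 = 3:05 AM on May 24.
Subtract 8 hours 54 minutes → departure 6:11 PM UTC on May 23.
Kabul is UTC+4:30: 6:11 PM + 4:30 = 10:41 PM on May 23.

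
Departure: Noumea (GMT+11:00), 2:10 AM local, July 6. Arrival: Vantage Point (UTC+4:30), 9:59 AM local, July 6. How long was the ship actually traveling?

Departure in UTC: 2:10 AM − 11:00 = 3:10 PM on Jul 5.
Arrival in UTC: 9:59 AM − 4:30 = 5:29 AM on Jul 6.
Elapsed = 5:29 AM − 3:10 PM (+1 day) = 14 hours 19 minutes.

14 hours 19 minutes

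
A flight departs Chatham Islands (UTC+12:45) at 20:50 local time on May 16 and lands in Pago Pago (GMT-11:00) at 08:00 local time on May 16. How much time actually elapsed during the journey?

10 hours 55 minutes

Departure in UTC: 20:50 − 12:45 = 08:05 on May 16.
Arrival in UTC: 08:00 + 11:00 = 19:00 on May 16.
Elapsed = 19:00 − 08:05 = 10 hours 55 minutes.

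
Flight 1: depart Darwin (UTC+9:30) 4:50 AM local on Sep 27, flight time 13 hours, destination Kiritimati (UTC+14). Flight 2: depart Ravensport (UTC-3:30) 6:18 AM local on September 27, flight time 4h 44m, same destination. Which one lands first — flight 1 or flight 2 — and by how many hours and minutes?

the first, by 6 hours 12 minutes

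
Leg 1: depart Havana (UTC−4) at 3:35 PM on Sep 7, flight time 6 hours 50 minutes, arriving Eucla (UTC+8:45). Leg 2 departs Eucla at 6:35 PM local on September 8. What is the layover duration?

7 hours 25 minutes

Convert departure to UTC: 3:35 PM + 4:00 = 7:35 PM UTC on Sep 7.
Add 6 hours 50 minutes flight time → 2:25 AM UTC (Sep 8).
Eucla is UTC+8:45, so local arrival = 2:25 AM + 8:45 = 11:10 AM on Sep 8.
Layover = 6:35 PM − 11:10 AM = 7 hours 25 minutes.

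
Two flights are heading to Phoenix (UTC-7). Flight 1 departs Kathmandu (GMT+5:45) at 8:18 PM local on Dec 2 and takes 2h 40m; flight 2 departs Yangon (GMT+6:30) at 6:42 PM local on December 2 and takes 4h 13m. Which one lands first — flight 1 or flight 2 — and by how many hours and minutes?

Flight 1 in UTC: 8:18 PM − 5:45 = 2:33 PM on Dec 2.
+2 hours and 40 minutes → arrive 5:13 PM UTC on Dec 2.
Flight 2 in UTC: 6:42 PM − 6:30 = 12:12 PM on Dec 2.
+4 hours and 13 minutes → arrive 4:25 PM UTC on Dec 2.
Flight 2 lands earlier by 48 minutes.

the second, by 48 minutes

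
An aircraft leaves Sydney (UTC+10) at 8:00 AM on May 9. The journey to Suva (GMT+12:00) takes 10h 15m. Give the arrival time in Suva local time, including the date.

8:15 PM on May 9

Convert departure to UTC: 8:00 AM − 10:00 = 10:00 PM UTC on May 8.
Add 10 hours and 15 minutes travel time → 8:15 AM UTC (May 9).
Suva is UTC+12:00, so local arrival = 8:15 AM + 12:00 = 8:15 PM on May 9.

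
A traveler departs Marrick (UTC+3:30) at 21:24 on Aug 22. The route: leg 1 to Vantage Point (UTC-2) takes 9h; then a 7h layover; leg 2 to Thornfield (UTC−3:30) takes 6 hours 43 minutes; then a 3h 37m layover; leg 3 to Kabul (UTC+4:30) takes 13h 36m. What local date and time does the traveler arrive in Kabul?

Convert departure to UTC: 21:24 − 3:30 = 17:54 UTC on Aug 22.
Add 9 hours leg 1 → 02:54 UTC (Aug 23).
Add 7 hours layover in Vantage Point → 09:54 UTC.
Add 6 hours and 43 minutes leg 2 → 16:37 UTC.
Add 3 hours and 37 minutes layover in Thornfield → 20:14 UTC.
Add 13 hours 36 minutes leg 3 → 09:50 UTC (Aug 24).
Kabul is UTC+4:30, so local arrival = 09:50 + 4:30 = 14:20 on Aug 24.

14:20 on August 24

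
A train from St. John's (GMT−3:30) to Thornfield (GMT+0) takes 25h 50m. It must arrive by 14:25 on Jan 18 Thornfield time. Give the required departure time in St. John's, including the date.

Target arrival is already UTC: 14:25 on Jan 18.
Subtract 25 hours 50 minutes → departure 12:35 UTC on Jan 17.
St. John's is UTC−3:30: 12:35 − 3:30 = 09:05 on Jan 17.

09:05 on January 17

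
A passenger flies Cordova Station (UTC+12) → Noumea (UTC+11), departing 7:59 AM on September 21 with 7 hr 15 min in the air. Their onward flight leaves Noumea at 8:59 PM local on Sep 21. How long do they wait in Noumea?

6 hours 45 minutes

Convert departure to UTC: 7:59 AM − 12:00 = 7:59 PM UTC on Sep 20.
Add 7 hours 15 minutes flight time → 3:14 AM UTC (Sep 21).
Noumea is UTC+11:00, so local arrival = 3:14 AM + 11:00 = 2:14 PM on Sep 21.
Layover = 8:59 PM − 2:14 PM = 6 hours 45 minutes.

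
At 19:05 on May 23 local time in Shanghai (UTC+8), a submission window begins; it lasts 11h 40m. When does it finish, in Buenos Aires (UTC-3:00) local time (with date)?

Convert start to UTC: 19:05 − 8:00 = 11:05 UTC on May 23.
Add 11 hours and 40 minutes duration → 22:45 UTC.
Buenos Aires is UTC−3:00, so local end time = 22:45 − 3:00 = 19:45 on May 23.

19:45 on May 23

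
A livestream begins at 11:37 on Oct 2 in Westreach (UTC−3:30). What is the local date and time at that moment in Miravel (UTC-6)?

Miravel is 2:30 behind Westreach.
Shift by the zone difference: 11:37 − 2:30 = 09:07 on Oct 2 in Miravel.

09:07 on October 2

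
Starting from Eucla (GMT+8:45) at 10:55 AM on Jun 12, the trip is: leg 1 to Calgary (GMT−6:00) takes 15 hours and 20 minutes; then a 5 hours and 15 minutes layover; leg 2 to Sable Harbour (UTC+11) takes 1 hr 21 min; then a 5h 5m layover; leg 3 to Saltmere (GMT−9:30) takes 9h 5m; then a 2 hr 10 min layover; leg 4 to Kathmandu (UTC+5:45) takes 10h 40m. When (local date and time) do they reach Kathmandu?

Convert departure to UTC: 10:55 AM − 8:45 = 2:10 AM UTC on Jun 12.
Add 15 hours 20 minutes leg 1 → 5:30 PM UTC.
Add 5 hours and 15 minutes layover in Calgary → 10:45 PM UTC.
Add 1 hour and 21 minutes leg 2 → 12:06 AM UTC (Jun 13).
Add 5 hours and 5 minutes layover in Sable Harbour → 5:11 AM UTC.
Add 9 hours 5 minutes leg 3 → 2:16 PM UTC.
Add 2 hours and 10 minutes layover in Saltmere → 4:26 PM UTC.
Add 10 hours and 40 minutes leg 4 → 3:06 AM UTC (Jun 14).
Kathmandu is UTC+5:45, so local arrival = 3:06 AM + 5:45 = 8:51 AM on Jun 14.

8:51 AM on Jun 14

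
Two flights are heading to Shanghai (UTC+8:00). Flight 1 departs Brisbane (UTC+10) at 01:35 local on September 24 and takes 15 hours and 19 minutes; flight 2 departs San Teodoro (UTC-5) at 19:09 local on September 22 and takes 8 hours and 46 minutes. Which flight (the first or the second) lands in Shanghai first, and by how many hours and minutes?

Flight 1 in UTC: 01:35 − 10:00 = 15:35 on Sep 23.
+15 hours 19 minutes → arrive 06:54 UTC on Sep 24.
Flight 2 in UTC: 19:09 + 5:00 = 00:09 on Sep 23.
+8 hours 46 minutes → arrive 08:55 UTC on Sep 23.
Flight 2 lands earlier by 21 hours 59 minutes.

the second, by 21 hours 59 minutes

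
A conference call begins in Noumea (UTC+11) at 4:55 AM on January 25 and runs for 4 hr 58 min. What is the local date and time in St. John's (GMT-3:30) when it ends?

Convert start to UTC: 4:55 AM − 11:00 = 5:55 PM UTC on Jan 24.
Add 4 hours 58 minutes duration → 10:53 PM UTC.
St. John's is UTC−3:30, so local end time = 10:53 PM − 3:30 = 7:23 PM on Jan 24.

7:23 PM on Jan 24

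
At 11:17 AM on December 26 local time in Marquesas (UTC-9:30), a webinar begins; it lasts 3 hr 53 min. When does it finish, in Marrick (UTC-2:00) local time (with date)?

Convert start to UTC: 11:17 AM + 9:30 = 8:47 PM UTC on Dec 26.
Add 3 hours 53 minutes duration → 12:40 AM UTC (Dec 27).
Marrick is UTC−2:00, so local end time = 12:40 AM − 2:00 = 10:40 PM on Dec 26.

10:40 PM on Dec 26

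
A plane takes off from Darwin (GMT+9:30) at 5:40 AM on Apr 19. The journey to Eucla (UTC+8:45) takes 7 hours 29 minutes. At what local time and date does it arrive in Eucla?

12:24 PM on April 19

Convert departure to UTC: 5:40 AM − 9:30 = 8:10 PM UTC on Apr 18.
Add 7 hours 29 minutes travel time → 3:39 AM UTC (Apr 19).
Eucla is UTC+8:45, so local arrival = 3:39 AM + 8:45 = 12:24 PM on Apr 19.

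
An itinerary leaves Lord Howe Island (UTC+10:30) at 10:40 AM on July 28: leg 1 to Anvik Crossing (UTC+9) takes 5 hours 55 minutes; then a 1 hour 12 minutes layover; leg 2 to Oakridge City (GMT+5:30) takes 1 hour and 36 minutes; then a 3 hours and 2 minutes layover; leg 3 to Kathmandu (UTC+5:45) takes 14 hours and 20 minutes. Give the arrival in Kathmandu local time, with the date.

Convert departure to UTC: 10:40 AM − 10:30 = 12:10 AM UTC on Jul 28.
Add 5 hours 55 minutes leg 1 → 6:05 AM UTC.
Add 1 hour and 12 minutes layover in Anvik Crossing → 7:17 AM UTC.
Add 1 hour 36 minutes leg 2 → 8:53 AM UTC.
Add 3 hours 2 minutes layover in Oakridge City → 11:55 AM UTC.
Add 14 hours 20 minutes leg 3 → 2:15 AM UTC (Jul 29).
Kathmandu is UTC+5:45, so local arrival = 2:15 AM + 5:45 = 8:00 AM on Jul 29.

8:00 AM on July 29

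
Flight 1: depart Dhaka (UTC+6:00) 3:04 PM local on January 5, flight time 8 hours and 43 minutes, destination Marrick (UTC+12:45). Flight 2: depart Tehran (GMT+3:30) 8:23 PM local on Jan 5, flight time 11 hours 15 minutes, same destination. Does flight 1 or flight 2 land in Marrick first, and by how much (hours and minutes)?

Flight 1 in UTC: 3:04 PM − 6:00 = 9:04 AM on Jan 5.
+8 hours and 43 minutes → arrive 5:47 PM UTC on Jan 5.
Flight 2 in UTC: 8:23 PM − 3:30 = 4:53 PM on Jan 5.
+11 hours 15 minutes → arrive 4:08 AM UTC on Jan 6.
Flight 1 lands earlier by 10 hours 21 minutes.

the first, by 10 hours 21 minutes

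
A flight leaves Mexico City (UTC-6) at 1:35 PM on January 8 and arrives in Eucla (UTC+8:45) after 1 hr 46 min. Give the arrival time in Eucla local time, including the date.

6:06 AM on January 9

Eucla is 14:45 ahead of Mexico City.
After 1 hour and 46 minutes it is 3:21 PM in Mexico City.
Shift by the zone difference: 3:21 PM + 14:45 = 6:06 AM on Jan 9 in Eucla.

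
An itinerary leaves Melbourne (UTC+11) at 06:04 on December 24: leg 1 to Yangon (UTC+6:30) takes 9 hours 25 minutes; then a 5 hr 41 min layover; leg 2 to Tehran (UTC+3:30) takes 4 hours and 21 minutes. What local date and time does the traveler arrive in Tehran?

Convert departure to UTC: 06:04 − 11:00 = 19:04 UTC on Dec 23.
Add 9 hours and 25 minutes leg 1 → 04:29 UTC (Dec 24).
Add 5 hours and 41 minutes layover in Yangon → 10:10 UTC.
Add 4 hours and 21 minutes leg 2 → 14:31 UTC.
Tehran is UTC+3:30, so local arrival = 14:31 + 3:30 = 18:01 on Dec 24.

18:01 on Dec 24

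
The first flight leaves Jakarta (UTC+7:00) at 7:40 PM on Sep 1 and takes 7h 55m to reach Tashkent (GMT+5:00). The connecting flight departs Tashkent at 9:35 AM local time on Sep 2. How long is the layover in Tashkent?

Convert departure to UTC: 7:40 PM − 7:00 = 12:40 PM UTC on Sep 1.
Add 7 hours 55 minutes flight time → 8:35 PM UTC.
Tashkent is UTC+5:00, so local arrival = 8:35 PM + 5:00 = 1:35 AM on Sep 2.
Layover = 9:35 AM − 1:35 AM = 8 hours.

8 hours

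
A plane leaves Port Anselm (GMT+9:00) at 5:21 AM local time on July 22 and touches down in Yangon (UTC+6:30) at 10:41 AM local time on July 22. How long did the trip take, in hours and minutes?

Yangon is 2:30 behind Port Anselm.
Clock-face elapsed time (ignoring zones) is 5 hours 20 minutes.
Actual elapsed = 5 hours 20 minutes + 2:30 = 7 hours 50 minutes.

7 hours 50 minutes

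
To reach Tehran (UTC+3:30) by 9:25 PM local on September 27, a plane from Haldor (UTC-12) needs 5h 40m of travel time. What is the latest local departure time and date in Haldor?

Target arrival in UTC: 9:25 PM − 3:30 = 5:55 PM on Sep 27.
Subtract 5 hours 40 minutes → departure 12:15 PM UTC on Sep 27.
Haldor is UTC−12:00: 12:15 PM − 12:00 = 12:15 AM on Sep 27.

12:15 AM on September 27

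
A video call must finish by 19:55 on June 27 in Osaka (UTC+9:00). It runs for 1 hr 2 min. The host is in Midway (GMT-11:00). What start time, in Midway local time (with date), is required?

22:53 on June 26

Target end time in UTC: 19:55 − 9:00 = 10:55 on Jun 27.
Subtract 1 hour and 2 minutes → start 09:53 UTC on Jun 27.
Midway is UTC−11:00: 09:53 − 11:00 = 22:53 on Jun 26.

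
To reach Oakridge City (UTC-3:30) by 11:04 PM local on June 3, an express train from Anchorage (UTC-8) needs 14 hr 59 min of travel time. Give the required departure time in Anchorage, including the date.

Target arrival in UTC: 11:04 PM + 3:30 = 2:34 AM on Jun 4.
Subtract 14 hours 59 minutes → departure 11:35 AM UTC on Jun 3.
Anchorage is UTC−8:00: 11:35 AM − 8:00 = 3:35 AM on Jun 3.

3:35 AM on Jun 3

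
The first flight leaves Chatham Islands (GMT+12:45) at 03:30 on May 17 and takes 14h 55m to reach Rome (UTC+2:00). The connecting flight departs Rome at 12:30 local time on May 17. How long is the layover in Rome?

Convert departure to UTC: 03:30 − 12:45 = 14:45 UTC on May 16.
Add 14 hours 55 minutes flight time → 05:40 UTC (May 17).
Rome is UTC+2:00, so local arrival = 05:40 + 2:00 = 07:40 on May 17.
Layover = 12:30 − 07:40 = 4 hours 50 minutes.

4 hours 50 minutes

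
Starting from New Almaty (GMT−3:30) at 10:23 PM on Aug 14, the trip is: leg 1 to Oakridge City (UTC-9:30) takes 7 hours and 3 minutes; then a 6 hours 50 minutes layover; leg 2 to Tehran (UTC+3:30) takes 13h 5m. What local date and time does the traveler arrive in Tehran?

Convert departure to UTC: 10:23 PM + 3:30 = 1:53 AM UTC on Aug 15.
Add 7 hours 3 minutes leg 1 → 8:56 AM UTC.
Add 6 hours and 50 minutes layover in Oakridge City → 3:46 PM UTC.
Add 13 hours and 5 minutes leg 2 → 4:51 AM UTC (Aug 16).
Tehran is UTC+3:30, so local arrival = 4:51 AM + 3:30 = 8:21 AM on Aug 16.

8:21 AM on Aug 16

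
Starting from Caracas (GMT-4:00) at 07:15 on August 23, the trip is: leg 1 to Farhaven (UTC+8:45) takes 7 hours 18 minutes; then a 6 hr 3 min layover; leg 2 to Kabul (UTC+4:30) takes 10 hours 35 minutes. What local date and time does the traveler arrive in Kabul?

Convert departure to UTC: 07:15 + 4:00 = 11:15 UTC on Aug 23.
Add 7 hours and 18 minutes leg 1 → 18:33 UTC.
Add 6 hours 3 minutes layover in Farhaven → 00:36 UTC (Aug 24).
Add 10 hours and 35 minutes leg 2 → 11:11 UTC.
Kabul is UTC+4:30, so local arrival = 11:11 + 4:30 = 15:41 on Aug 24.

15:41 on Aug 24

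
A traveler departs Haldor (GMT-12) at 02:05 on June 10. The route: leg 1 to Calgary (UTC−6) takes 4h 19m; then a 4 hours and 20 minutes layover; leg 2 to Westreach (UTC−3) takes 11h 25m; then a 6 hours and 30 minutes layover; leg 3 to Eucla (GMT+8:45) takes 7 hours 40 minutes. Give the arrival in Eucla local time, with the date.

Convert departure to UTC: 02:05 + 12:00 = 14:05 UTC on Jun 10.
Add 4 hours 19 minutes leg 1 → 18:24 UTC.
Add 4 hours and 20 minutes layover in Calgary → 22:44 UTC.
Add 11 hours and 25 minutes leg 2 → 10:09 UTC (Jun 11).
Add 6 hours and 30 minutes layover in Westreach → 16:39 UTC.
Add 7 hours and 40 minutes leg 3 → 00:19 UTC (Jun 12).
Eucla is UTC+8:45, so local arrival = 00:19 + 8:45 = 09:04 on Jun 12.

09:04 on June 12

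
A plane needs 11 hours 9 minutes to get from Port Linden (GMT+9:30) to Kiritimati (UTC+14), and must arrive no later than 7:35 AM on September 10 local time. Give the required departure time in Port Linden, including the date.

3:56 PM on Sep 9

Target arrival in UTC: 7:35 AM − 14:00 = 5:35 PM on Sep 9.
Subtract 11 hours and 9 minutes → departure 6:26 AM UTC on Sep 9.
Port Linden is UTC+9:30: 6:26 AM + 9:30 = 3:56 PM on Sep 9.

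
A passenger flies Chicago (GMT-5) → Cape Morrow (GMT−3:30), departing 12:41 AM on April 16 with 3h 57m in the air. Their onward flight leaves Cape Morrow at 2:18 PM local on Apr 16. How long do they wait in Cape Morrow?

8 hours 10 minutes

Convert departure to UTC: 12:41 AM + 5:00 = 5:41 AM UTC on Apr 16.
Add 3 hours 57 minutes flight time → 9:38 AM UTC.
Cape Morrow is UTC−3:30, so local arrival = 9:38 AM − 3:30 = 6:08 AM on Apr 16.
Layover = 2:18 PM − 6:08 AM = 8 hours 10 minutes.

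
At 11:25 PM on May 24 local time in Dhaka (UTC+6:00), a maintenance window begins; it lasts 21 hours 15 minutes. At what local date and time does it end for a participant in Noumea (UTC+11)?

1:40 AM on May 26

Noumea is 5:00 ahead of Dhaka.
After 21 hours 15 minutes it is 8:40 PM (May 25) in Dhaka.
Shift by the zone difference: 8:40 PM + 5:00 = 1:40 AM on May 26 in Noumea.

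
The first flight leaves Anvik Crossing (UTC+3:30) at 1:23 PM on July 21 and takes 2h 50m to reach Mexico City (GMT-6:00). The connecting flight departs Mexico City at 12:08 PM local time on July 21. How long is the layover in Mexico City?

Convert departure to UTC: 1:23 PM − 3:30 = 9:53 AM UTC on Jul 21.
Add 2 hours and 50 minutes flight time → 12:43 PM UTC.
Mexico City is UTC−6:00, so local arrival = 12:43 PM − 6:00 = 6:43 AM on Jul 21.
Layover = 12:08 PM − 6:43 AM = 5 hours 25 minutes.

5 hours 25 minutes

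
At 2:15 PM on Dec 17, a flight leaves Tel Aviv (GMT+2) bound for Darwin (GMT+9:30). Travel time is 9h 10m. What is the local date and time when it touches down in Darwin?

Convert departure to UTC: 2:15 PM − 2:00 = 12:15 PM UTC on Dec 17.
Add 9 hours 10 minutes travel time → 9:25 PM UTC.
Darwin is UTC+9:30, so local arrival = 9:25 PM + 9:30 = 6:55 AM on Dec 18.

6:55 AM on December 18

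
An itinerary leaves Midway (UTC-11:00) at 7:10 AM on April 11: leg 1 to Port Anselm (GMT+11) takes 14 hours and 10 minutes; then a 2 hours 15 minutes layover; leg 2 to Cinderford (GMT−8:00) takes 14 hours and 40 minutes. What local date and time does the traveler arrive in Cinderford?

5:15 PM on April 12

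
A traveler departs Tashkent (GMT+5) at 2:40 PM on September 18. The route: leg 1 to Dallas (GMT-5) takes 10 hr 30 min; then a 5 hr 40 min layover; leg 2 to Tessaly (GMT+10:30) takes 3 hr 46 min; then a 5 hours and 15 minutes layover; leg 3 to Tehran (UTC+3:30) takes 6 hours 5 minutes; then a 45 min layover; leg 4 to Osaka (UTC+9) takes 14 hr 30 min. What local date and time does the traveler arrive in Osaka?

5:11 PM on Sep 20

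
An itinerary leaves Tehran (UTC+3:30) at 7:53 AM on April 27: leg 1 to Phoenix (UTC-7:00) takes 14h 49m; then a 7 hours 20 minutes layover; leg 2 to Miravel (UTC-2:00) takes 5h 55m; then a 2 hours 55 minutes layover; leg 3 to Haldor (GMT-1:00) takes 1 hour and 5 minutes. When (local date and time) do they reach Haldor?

11:27 AM on Apr 28

Convert departure to UTC: 7:53 AM − 3:30 = 4:23 AM UTC on Apr 27.
Add 14 hours 49 minutes leg 1 → 7:12 PM UTC.
Add 7 hours and 20 minutes layover in Phoenix → 2:32 AM UTC (Apr 28).
Add 5 hours and 55 minutes leg 2 → 8:27 AM UTC.
Add 2 hours and 55 minutes layover in Miravel → 11:22 AM UTC.
Add 1 hour and 5 minutes leg 3 → 12:27 PM UTC.
Haldor is UTC−1:00, so local arrival = 12:27 PM − 1:00 = 11:27 AM on Apr 28.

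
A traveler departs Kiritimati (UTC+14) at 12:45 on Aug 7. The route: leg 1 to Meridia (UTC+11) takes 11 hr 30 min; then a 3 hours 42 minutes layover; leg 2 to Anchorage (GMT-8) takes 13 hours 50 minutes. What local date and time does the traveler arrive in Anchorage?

Convert departure to UTC: 12:45 − 14:00 = 22:45 UTC on Aug 6.
Add 11 hours and 30 minutes leg 1 → 10:15 UTC (Aug 7).
Add 3 hours 42 minutes layover in Meridia → 13:57 UTC.
Add 13 hours and 50 minutes leg 2 → 03:47 UTC (Aug 8).
Anchorage is UTC−8:00, so local arrival = 03:47 − 8:00 = 19:47 on Aug 7.

19:47 on August 7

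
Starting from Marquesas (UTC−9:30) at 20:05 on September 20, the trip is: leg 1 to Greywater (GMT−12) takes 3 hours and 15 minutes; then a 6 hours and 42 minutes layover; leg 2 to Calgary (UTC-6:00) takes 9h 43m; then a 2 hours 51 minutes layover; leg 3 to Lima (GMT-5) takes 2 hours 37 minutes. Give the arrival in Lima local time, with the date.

Convert departure to UTC: 20:05 + 9:30 = 05:35 UTC on Sep 21.
Add 3 hours 15 minutes leg 1 → 08:50 UTC.
Add 6 hours 42 minutes layover in Greywater → 15:32 UTC.
Add 9 hours 43 minutes leg 2 → 01:15 UTC (Sep 22).
Add 2 hours and 51 minutes layover in Calgary → 04:06 UTC.
Add 2 hours and 37 minutes leg 3 → 06:43 UTC.
Lima is UTC−5:00, so local arrival = 06:43 − 5:00 = 01:43 on Sep 22.

01:43 on September 22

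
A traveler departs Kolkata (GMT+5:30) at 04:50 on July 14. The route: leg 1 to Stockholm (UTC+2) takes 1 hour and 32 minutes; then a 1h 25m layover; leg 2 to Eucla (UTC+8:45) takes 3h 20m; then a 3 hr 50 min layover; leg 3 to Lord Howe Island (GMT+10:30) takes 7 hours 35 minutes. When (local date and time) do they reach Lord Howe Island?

Convert departure to UTC: 04:50 − 5:30 = 23:20 UTC on Jul 13.
Add 1 hour 32 minutes leg 1 → 00:52 UTC (Jul 14).
Add 1 hour 25 minutes layover in Stockholm → 02:17 UTC.
Add 3 hours 20 minutes leg 2 → 05:37 UTC.
Add 3 hours and 50 minutes layover in Eucla → 09:27 UTC.
Add 7 hours 35 minutes leg 3 → 17:02 UTC.
Lord Howe Island is UTC+10:30, so local arrival = 17:02 + 10:30 = 03:32 on Jul 15.

03:32 on Jul 15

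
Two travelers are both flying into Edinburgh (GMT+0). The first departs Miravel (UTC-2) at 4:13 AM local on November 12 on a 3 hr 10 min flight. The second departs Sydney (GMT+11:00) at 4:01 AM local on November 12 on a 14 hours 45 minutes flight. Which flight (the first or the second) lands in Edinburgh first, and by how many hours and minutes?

the second, by 1 hour 37 minutes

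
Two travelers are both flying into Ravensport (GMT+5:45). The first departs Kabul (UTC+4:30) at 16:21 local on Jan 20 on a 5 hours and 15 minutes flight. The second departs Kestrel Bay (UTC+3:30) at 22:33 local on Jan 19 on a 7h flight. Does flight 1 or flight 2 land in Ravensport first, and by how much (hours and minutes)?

Flight 1 in UTC: 16:21 − 4:30 = 11:51 on Jan 20.
+5 hours and 15 minutes → arrive 17:06 UTC on Jan 20.
Flight 2 in UTC: 22:33 − 3:30 = 19:03 on Jan 19.
+7 hours → arrive 02:03 UTC on Jan 20.
Flight 2 lands earlier by 15 hours 3 minutes.

the second, by 15 hours 3 minutes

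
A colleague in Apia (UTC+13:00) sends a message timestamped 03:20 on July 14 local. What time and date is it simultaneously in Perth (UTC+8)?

22:20 on July 13

In UTC: 03:20 − 13:00 = 14:20 on Jul 13.
Perth is UTC+8:00: 14:20 + 8:00 = 22:20 on Jul 13.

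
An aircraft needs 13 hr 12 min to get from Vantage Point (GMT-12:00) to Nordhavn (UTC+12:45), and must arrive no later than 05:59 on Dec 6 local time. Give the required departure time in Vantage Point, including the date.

16:02 on December 4

Target arrival in UTC: 05:59 − 12:45 = 17:14 on Dec 5.
Subtract 13 hours and 12 minutes → departure 04:02 UTC on Dec 5.
Vantage Point is UTC−12:00: 04:02 − 12:00 = 16:02 on Dec 4.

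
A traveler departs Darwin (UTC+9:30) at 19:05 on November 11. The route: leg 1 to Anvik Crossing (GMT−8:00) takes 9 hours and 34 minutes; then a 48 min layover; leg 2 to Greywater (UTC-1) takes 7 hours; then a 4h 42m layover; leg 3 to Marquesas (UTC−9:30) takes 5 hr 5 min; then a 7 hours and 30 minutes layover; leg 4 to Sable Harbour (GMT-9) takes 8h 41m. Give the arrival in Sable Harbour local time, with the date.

Convert departure to UTC: 19:05 − 9:30 = 09:35 UTC on Nov 11.
Add 9 hours and 34 minutes leg 1 → 19:09 UTC.
Add 48 minutes layover in Anvik Crossing → 19:57 UTC.
Add 7 hours leg 2 → 02:57 UTC (Nov 12).
Add 4 hours 42 minutes layover in Greywater → 07:39 UTC.
Add 5 hours 5 minutes leg 3 → 12:44 UTC.
Add 7 hours 30 minutes layover in Marquesas → 20:14 UTC.
Add 8 hours and 41 minutes leg 4 → 04:55 UTC (Nov 13).
Sable Harbour is UTC−9:00, so local arrival = 04:55 − 9:00 = 19:55 on Nov 12.

19:55 on November 12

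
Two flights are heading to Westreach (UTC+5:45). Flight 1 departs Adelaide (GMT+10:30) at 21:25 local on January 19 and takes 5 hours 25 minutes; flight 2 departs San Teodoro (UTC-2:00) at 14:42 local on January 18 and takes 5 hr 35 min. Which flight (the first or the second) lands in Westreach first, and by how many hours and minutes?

Flight 1 in UTC: 21:25 − 10:30 = 10:55 on Jan 19.
+5 hours 25 minutes → arrive 16:20 UTC on Jan 19.
Flight 2 in UTC: 14:42 + 2:00 = 16:42 on Jan 18.
+5 hours 35 minutes → arrive 22:17 UTC on Jan 18.
Flight 2 lands earlier by 18 hours 3 minutes.

the second, by 18 hours 3 minutes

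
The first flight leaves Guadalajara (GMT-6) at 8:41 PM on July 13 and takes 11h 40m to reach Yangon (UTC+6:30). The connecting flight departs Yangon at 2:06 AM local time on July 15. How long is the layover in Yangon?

5 hours 15 minutes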